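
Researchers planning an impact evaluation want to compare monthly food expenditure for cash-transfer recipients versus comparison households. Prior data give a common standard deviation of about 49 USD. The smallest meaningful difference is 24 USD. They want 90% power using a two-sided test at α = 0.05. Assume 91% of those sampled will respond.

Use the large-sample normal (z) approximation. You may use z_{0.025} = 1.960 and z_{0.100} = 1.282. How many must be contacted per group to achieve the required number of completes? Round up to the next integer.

n = 97 per group

n = (z_{α/2} + z_β)² · (σ₁² + σ₂²) / δ²
  = (1.960 + 1.282)² · (2·49² = 4802) / 24²
  = 10.5106 · 4802 / 576
  = 87.62
Adjust for 91% response: 87.62 / 0.91 = 96.29.
Round up → n = 97 per group.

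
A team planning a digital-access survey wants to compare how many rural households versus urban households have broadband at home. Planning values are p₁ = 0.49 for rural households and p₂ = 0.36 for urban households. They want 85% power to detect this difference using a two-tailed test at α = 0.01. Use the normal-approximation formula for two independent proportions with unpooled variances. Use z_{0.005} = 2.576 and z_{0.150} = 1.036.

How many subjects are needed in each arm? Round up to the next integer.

n = (z_{α/2} + z_β)² · [p₁(1−p₁) + p₂(1−p₂)] / (p₁ − p₂)²
  = (2.576 + 1.036)² · (0.49·0.51 + 0.36·0.64) / (0.13)²
  = (3.612)² · (0.2499 + 0.2304) / 0.0169
  = 13.0465 · 0.4803 / 0.0169
  = 370.78
Round up → n = 371 per group.

n = 371 per group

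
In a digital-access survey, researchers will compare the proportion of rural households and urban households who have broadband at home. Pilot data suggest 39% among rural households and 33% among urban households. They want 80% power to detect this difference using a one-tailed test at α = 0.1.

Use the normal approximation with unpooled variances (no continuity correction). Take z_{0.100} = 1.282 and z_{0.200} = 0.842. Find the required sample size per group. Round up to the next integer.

n = (z_α + z_β)² · [p₁(1−p₁) + p₂(1−p₂)] / (p₁ − p₂)²
  = (1.282 + 0.842)² · (0.39·0.61 + 0.33·0.67) / (0.06)²
  = (2.124)² · (0.2379 + 0.2211) / 0.0036
  = 4.5114 · 0.4590 / 0.0036
  = 575.20
Round up → n = 576 per group.

n = 576 per group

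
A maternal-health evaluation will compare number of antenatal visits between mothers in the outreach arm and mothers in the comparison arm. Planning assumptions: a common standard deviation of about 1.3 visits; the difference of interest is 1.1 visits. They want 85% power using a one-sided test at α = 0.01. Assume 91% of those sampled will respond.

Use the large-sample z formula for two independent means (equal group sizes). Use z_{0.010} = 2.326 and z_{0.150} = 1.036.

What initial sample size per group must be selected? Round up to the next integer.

n = 35 per group

n = (z_α + z_β)² · (σ₁² + σ₂²) / δ²
  = (2.326 + 1.036)² · (2·1.3² = 3.38) / 1.1²
  = 11.3030 · 3.38 / 1.21
  = 31.57
Adjust for 91% response: 31.57 / 0.91 = 34.70.
Round up → n = 35 per group.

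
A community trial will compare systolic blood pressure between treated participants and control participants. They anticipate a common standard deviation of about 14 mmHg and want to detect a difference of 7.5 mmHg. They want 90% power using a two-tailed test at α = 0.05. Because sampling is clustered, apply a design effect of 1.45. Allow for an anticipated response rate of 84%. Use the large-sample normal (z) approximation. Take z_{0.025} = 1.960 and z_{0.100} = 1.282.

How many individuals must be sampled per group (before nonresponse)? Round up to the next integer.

n = 127 per group

n = (z_{α/2} + z_β)² · (σ₁² + σ₂²) / δ²
  = (1.960 + 1.282)² · (2·14² = 392) / 7.5²
  = 10.5106 · 392 / 56.25
  = 73.25
Design effect: 1.45 × 73.25 = 106.21.
Adjust for 84% response: 106.21 / 0.84 = 126.44.
Round up → n = 127 per group.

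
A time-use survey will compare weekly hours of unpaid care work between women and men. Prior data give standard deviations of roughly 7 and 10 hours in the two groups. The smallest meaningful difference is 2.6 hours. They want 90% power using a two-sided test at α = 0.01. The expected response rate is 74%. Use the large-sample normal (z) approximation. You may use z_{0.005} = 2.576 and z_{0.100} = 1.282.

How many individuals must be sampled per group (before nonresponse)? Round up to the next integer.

n = 444 per group

n = (z_{α/2} + z_β)² · (σ₁² + σ₂²) / δ²
  = (2.576 + 1.282)² · (7² + 10² = 149) / 2.6²
  = 14.8842 · 149 / 6.76
  = 328.07
Adjust for 74% response: 328.07 / 0.74 = 443.34.
Round up → n = 444 per group.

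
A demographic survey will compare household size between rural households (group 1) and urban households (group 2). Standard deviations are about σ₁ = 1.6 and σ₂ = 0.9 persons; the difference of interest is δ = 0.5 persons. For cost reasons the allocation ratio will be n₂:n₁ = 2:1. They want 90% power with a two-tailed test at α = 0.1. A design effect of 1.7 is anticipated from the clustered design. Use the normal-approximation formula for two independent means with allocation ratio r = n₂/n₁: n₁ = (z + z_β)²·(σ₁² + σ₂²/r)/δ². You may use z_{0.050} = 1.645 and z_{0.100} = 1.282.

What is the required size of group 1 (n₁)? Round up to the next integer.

n₁ = (z_{α/2} + z_β)² · (σ₁² + σ₂²/r) / δ²
   = (1.645 + 1.282)² · (1.6² + 0.9²/2) / 0.5²
   = 8.5673 · (2.56 + 0.405) / 0.25
   = 8.5673 · 2.965 / 0.25
   = 101.61
Design effect: 1.7 × 101.61 = 172.73.
Round up → n₁ = 173; n₂ = r·n₁ = 2 × 173 = 346.

n₁ = 173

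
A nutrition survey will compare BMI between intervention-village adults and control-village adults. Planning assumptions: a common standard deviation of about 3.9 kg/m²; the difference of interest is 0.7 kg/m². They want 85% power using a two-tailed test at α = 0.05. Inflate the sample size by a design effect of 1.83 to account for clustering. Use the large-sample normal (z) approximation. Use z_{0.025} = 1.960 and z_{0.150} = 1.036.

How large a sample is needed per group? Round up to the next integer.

n = 1020 per group

n = (z_{α/2} + z_β)² · (σ₁² + σ₂²) / δ²
  = (1.960 + 1.036)² · (2·3.9² = 30.42) / 0.7²
  = 8.9760 · 30.42 / 0.49
  = 557.25
Design effect: 1.83 × 557.25 = 1019.76.
Round up → n = 1020 per group.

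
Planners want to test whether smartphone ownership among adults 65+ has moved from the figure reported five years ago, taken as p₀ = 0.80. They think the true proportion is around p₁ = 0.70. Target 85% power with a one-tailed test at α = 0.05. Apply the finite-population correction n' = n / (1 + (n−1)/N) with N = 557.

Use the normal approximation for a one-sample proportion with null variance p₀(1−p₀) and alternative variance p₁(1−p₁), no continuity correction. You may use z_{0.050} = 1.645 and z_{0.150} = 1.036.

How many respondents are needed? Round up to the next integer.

n = 105

n = [z_α·√(p₀q₀) + z_β·√(p₁q₁)]² / (p₁ − p₀)²
  = [1.645·√(0.80·0.20) + 1.036·√(0.70·0.30)]² / (-0.10)²
  = [1.645·0.4000 + 1.036·0.4583]² / 0.0100
  = [1.1328]² / 0.0100
  = 128.31
Finite-population correction (N = 557): 128.31 / (1 + (128.31 − 1)/557) = 104.44.
Round up → n = 105.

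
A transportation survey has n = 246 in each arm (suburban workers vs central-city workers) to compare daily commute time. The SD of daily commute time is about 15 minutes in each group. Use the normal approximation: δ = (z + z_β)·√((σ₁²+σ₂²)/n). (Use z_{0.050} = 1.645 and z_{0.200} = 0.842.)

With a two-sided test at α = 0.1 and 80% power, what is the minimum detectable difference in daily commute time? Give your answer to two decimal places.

Minimum detectable difference ≈ 3.36 minutes

δ = (z_{α/2} + z_β) · √((σ₁²+σ₂²)/n)
  = (1.645 + 0.842) · √(450/246)
  = 2.487 · √1.8293
  = 2.487 · 1.3525
  = 3.3637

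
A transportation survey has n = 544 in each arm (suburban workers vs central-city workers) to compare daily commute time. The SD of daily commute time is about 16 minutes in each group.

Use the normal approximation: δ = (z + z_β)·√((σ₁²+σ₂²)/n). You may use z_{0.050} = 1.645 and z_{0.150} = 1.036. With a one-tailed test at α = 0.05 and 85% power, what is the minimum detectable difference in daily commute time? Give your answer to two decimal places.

δ = (z_α + z_β) · √((σ₁²+σ₂²)/n)
  = (1.645 + 1.036) · √(512/544)
  = 2.681 · √0.94118
  = 2.681 · 0.9701
  = 2.6010

Minimum detectable difference ≈ 2.60 minutes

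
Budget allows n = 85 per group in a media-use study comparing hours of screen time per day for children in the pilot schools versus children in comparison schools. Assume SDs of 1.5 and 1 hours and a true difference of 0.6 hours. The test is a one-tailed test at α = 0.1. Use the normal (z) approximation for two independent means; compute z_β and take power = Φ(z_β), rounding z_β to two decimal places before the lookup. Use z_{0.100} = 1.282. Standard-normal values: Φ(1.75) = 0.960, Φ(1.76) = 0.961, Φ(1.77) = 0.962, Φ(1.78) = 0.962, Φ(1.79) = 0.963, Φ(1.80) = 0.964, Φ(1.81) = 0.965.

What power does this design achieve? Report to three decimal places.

z_β = δ·√(n/(σ₁²+σ₂²)) − z_α
    = 0.6 · √(85/3.25) − 1.282
    = 0.6 · 5.11408 − 1.282
    = 3.0684 − 1.282 = 1.7864 → 1.79
Power = Φ(1.79) = 0.963.

Power ≈ 0.963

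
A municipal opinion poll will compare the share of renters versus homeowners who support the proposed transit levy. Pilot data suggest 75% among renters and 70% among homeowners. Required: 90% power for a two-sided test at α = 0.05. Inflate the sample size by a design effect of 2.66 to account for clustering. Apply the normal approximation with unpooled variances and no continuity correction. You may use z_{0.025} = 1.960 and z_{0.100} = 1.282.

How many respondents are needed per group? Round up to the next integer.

n = (z_{α/2} + z_β)² · [p₁(1−p₁) + p₂(1−p₂)] / (p₁ − p₂)²
  = (1.960 + 1.282)² · (0.75·0.25 + 0.70·0.30) / (0.05)²
  = (3.242)² · (0.1875 + 0.2100) / 0.0025
  = 10.5106 · 0.3975 / 0.0025
  = 1671.18
Design effect: 2.66 × 1671.18 = 4445.34.
Round up → n = 4446 per group.

n = 4446 per group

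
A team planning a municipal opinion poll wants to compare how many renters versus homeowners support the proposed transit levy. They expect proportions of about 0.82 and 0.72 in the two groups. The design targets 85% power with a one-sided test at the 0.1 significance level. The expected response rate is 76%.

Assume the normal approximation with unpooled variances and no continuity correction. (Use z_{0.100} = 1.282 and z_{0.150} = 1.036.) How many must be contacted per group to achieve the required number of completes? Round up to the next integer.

n = 247 per group

n = (z_α + z_β)² · [p₁(1−p₁) + p₂(1−p₂)] / (p₁ − p₂)²
  = (1.282 + 1.036)² · (0.82·0.18 + 0.72·0.28) / (0.10)²
  = (2.318)² · (0.1476 + 0.2016) / 0.0100
  = 5.3731 · 0.3492 / 0.0100
  = 187.63
Adjust for 76% response: 187.63 / 0.76 = 246.88.
Round up → n = 247 per group.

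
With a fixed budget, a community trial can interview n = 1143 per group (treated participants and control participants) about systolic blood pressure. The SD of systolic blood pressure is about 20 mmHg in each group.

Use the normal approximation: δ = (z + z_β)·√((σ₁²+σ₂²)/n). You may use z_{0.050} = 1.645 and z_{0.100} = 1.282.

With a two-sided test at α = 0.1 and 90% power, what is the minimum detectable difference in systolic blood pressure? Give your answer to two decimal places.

Minimum detectable difference ≈ 2.45 mmHg

δ = (z_{α/2} + z_β) · √((σ₁²+σ₂²)/n)
  = (1.645 + 1.282) · √(800/1143)
  = 2.927 · √0.69991
  = 2.927 · 0.8366
  = 2.4488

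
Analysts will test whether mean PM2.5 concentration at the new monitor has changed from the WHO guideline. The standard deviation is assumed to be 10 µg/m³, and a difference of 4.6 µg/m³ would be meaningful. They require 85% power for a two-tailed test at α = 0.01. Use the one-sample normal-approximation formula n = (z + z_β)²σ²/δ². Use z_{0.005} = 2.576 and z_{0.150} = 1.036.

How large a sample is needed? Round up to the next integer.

n = (z_{α/2} + z_β)² · σ² / δ²
  = (2.576 + 1.036)² · 10² / 4.6²
  = 13.0465 · 100 / 21.16
  = 61.66
Round up → n = 62.

n = 62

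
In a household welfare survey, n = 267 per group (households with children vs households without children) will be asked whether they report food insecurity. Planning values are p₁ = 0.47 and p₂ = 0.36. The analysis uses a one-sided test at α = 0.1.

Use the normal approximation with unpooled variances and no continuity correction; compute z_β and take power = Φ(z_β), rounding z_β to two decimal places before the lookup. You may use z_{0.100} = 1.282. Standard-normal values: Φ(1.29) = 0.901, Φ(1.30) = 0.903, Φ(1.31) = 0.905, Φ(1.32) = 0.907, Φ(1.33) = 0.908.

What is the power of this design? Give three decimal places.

Power ≈ 0.905

z_β = |p₁−p₂|·√(n/[p₁q₁+p₂q₂]) − z_α
    = 0.11 · √(267/0.4795) − 1.282
    = 0.11 · 23.5972 − 1.282
    = 2.5957 − 1.282 = 1.3137 → 1.31
Power = Φ(1.31) = 0.905.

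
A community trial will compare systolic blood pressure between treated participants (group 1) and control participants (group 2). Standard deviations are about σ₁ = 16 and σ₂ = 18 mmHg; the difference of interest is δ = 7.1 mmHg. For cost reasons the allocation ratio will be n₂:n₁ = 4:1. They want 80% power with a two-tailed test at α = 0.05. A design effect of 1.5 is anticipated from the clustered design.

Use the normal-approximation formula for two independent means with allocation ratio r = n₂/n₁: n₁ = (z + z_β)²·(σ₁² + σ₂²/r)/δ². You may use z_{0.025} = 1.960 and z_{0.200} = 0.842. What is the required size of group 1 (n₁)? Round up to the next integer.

n₁ = 79

n₁ = (z_{α/2} + z_β)² · (σ₁² + σ₂²/r) / δ²
   = (1.960 + 0.842)² · (16² + 18²/4) / 7.1²
   = 7.8512 · (256 + 81) / 50.41
   = 7.8512 · 337 / 50.41
   = 52.49
Design effect: 1.5 × 52.49 = 78.73.
Round up → n₁ = 79; n₂ = r·n₁ = 4 × 79 = 316.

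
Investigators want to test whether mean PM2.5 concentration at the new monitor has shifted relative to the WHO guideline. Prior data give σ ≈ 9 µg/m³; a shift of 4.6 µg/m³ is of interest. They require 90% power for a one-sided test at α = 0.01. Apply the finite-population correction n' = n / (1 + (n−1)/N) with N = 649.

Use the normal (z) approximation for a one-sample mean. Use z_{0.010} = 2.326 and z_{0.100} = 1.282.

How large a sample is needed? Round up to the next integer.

n = (z_α + z_β)² · σ² / δ²
  = (2.326 + 1.282)² · 9² / 4.6²
  = 13.0177 · 81 / 21.16
  = 49.83
Finite-population correction (N = 649): 49.83 / (1 + (49.83 − 1)/649) = 46.34.
Round up → n = 47.

n = 47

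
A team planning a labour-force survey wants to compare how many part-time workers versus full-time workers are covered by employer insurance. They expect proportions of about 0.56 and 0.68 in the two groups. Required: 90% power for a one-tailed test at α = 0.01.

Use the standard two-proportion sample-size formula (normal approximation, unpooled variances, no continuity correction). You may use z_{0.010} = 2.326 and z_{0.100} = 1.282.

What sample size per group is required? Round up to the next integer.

n = (z_α + z_β)² · [p₁(1−p₁) + p₂(1−p₂)] / (p₁ − p₂)²
  = (2.326 + 1.282)² · (0.56·0.44 + 0.68·0.32) / (-0.12)²
  = (3.608)² · (0.2464 + 0.2176) / 0.0144
  = 13.0177 · 0.4640 / 0.0144
  = 419.46
Round up → n = 420 per group.

n = 420 per group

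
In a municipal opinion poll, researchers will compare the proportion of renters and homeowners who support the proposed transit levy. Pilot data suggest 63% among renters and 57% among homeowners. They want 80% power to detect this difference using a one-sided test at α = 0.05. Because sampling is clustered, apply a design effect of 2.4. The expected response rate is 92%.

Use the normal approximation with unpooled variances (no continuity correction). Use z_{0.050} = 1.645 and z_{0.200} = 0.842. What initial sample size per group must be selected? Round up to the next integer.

n = (z_α + z_β)² · [p₁(1−p₁) + p₂(1−p₂)] / (p₁ − p₂)²
  = (1.645 + 0.842)² · (0.63·0.37 + 0.57·0.43) / (0.06)²
  = (2.487)² · (0.2331 + 0.2451) / 0.0036
  = 6.1852 · 0.4782 / 0.0036
  = 821.60
Design effect: 2.4 × 821.60 = 1971.83.
Adjust for 92% response: 1971.83 / 0.92 = 2143.30.
Round up → n = 2144 per group.

n = 2144 per group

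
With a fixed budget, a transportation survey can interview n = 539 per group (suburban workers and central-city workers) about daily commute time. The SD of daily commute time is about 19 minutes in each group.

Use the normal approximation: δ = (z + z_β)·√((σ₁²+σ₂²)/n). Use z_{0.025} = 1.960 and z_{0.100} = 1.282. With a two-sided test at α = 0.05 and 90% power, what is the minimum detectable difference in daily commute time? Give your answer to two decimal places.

δ = (z_{α/2} + z_β) · √((σ₁²+σ₂²)/n)
  = (1.960 + 1.282) · √(722/539)
  = 3.242 · √1.3395
  = 3.242 · 1.1574
  = 3.7522

Minimum detectable difference ≈ 3.75 minutes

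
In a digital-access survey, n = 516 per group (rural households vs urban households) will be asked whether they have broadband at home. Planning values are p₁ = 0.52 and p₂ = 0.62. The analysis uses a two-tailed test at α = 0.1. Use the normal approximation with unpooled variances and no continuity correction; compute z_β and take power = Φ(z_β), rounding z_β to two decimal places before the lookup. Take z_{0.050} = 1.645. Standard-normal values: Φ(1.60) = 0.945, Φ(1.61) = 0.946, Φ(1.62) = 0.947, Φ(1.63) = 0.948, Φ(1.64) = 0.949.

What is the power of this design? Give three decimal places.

z_β = |p₁−p₂|·√(n/[p₁q₁+p₂q₂]) − z_{α/2}
    = 0.10 · √(516/0.4852) − 1.645
    = 0.10 · 32.6110 − 1.645
    = 3.2611 − 1.645 = 1.6161 → 1.62
Power = Φ(1.62) = 0.947.

Power ≈ 0.947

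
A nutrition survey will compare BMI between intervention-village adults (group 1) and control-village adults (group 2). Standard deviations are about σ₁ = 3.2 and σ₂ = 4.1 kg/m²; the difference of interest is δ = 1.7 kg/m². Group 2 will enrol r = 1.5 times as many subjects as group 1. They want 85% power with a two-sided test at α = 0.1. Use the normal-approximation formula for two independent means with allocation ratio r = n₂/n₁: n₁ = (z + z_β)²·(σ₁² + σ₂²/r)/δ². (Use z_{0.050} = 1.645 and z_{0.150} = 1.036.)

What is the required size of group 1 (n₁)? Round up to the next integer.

n₁ = (z_{α/2} + z_β)² · (σ₁² + σ₂²/r) / δ²
   = (1.645 + 1.036)² · (3.2² + 4.1²/1.5) / 1.7²
   = 7.1878 · (10.24 + 11.2067) / 2.89
   = 7.1878 · 21.4467 / 2.89
   = 53.34
Round up → n₁ = 54; n₂ = r·n₁ = 1.5 × 54 = 81.

n₁ = 54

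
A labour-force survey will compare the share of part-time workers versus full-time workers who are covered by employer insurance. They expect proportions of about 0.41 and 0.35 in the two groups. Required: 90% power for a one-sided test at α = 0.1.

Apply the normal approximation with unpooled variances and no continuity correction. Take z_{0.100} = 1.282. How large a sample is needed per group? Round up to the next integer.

n = 858 per group

n = (z_α + z_β)² · [p₁(1−p₁) + p₂(1−p₂)] / (p₁ − p₂)²
  = (1.282 + 1.282)² · (0.41·0.59 + 0.35·0.65) / (0.06)²
  = (2.564)² · (0.2419 + 0.2275) / 0.0036
  = 6.5741 · 0.4694 / 0.0036
  = 857.19
Round up → n = 858 per group.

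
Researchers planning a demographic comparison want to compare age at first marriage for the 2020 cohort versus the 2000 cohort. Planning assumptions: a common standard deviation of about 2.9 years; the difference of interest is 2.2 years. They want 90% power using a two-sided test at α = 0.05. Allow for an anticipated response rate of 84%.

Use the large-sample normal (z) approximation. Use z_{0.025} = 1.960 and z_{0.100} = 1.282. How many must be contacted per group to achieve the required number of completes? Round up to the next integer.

n = (z_{α/2} + z_β)² · (σ₁² + σ₂²) / δ²
  = (1.960 + 1.282)² · (2·2.9² = 16.82) / 2.2²
  = 10.5106 · 16.82 / 4.84
  = 36.53
Adjust for 84% response: 36.53 / 0.84 = 43.48.
Round up → n = 44 per group.

n = 44 per group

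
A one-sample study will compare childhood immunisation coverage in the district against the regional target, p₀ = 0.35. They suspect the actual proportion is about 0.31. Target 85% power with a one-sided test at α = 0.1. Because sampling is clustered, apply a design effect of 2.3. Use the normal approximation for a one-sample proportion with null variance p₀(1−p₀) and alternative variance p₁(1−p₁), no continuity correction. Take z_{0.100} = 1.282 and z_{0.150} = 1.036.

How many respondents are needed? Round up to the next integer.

n = 1710

n = [z_α·√(p₀q₀) + z_β·√(p₁q₁)]² / (p₁ − p₀)²
  = [1.282·√(0.35·0.65) + 1.036·√(0.31·0.69)]² / (-0.04)²
  = [1.282·0.4770 + 1.036·0.4625]² / 0.0016
  = [1.0906]² / 0.0016
  = 743.40
Design effect: 2.3 × 743.40 = 1709.83.
Round up → n = 1710.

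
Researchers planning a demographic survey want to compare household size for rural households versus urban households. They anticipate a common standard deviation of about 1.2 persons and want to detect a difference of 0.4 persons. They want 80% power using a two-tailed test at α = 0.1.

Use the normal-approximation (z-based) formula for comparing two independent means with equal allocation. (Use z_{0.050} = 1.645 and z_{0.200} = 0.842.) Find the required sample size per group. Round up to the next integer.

n = (z_{α/2} + z_β)² · (σ₁² + σ₂²) / δ²
  = (1.645 + 0.842)² · (2·1.2² = 2.88) / 0.4²
  = 6.1852 · 2.88 / 0.16
  = 111.33
Round up → n = 112 per group.

n = 112 per group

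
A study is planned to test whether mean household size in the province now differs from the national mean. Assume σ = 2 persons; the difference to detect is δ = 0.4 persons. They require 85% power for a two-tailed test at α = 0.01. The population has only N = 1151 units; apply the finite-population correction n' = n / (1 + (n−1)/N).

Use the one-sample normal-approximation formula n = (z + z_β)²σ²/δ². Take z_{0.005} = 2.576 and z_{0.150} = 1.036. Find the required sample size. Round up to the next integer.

n = (z_{α/2} + z_β)² · σ² / δ²
  = (2.576 + 1.036)² · 2² / 0.4²
  = 13.0465 · 4 / 0.16
  = 326.16
Finite-population correction (N = 1151): 326.16 / (1 + (326.16 − 1)/1151) = 254.32.
Round up → n = 255.

n = 255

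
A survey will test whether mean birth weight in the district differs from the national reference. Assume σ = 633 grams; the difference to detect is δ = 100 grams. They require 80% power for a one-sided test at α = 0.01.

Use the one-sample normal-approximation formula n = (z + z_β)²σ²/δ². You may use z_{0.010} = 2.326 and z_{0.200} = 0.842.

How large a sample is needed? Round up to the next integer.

n = (z_α + z_β)² · σ² / δ²
  = (2.326 + 0.842)² · 633² / 100²
  = 10.0362 · 400689 / 10000
  = 402.14
Round up → n = 403.

n = 403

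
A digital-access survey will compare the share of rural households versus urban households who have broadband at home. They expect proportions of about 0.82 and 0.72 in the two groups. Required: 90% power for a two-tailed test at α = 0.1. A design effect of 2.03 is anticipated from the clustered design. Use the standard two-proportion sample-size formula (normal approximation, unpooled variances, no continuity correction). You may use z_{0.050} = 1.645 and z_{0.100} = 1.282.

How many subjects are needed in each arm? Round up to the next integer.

n = 608 per group

n = (z_{α/2} + z_β)² · [p₁(1−p₁) + p₂(1−p₂)] / (p₁ − p₂)²
  = (1.645 + 1.282)² · (0.82·0.18 + 0.72·0.28) / (0.10)²
  = (2.927)² · (0.1476 + 0.2016) / 0.0100
  = 8.5673 · 0.3492 / 0.0100
  = 299.17
Design effect: 2.03 × 299.17 = 607.32.
Round up → n = 608 per group.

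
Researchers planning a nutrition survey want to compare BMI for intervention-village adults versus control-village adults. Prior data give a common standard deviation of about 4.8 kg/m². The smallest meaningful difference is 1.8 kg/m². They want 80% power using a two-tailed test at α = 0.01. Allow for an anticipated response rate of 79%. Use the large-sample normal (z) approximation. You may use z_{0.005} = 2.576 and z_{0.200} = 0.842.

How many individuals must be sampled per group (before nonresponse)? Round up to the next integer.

n = 211 per group

n = (z_{α/2} + z_β)² · (σ₁² + σ₂²) / δ²
  = (2.576 + 0.842)² · (2·4.8² = 46.08) / 1.8²
  = 11.6827 · 46.08 / 3.24
  = 166.15
Adjust for 79% response: 166.15 / 0.79 = 210.32.
Round up → n = 211 per group.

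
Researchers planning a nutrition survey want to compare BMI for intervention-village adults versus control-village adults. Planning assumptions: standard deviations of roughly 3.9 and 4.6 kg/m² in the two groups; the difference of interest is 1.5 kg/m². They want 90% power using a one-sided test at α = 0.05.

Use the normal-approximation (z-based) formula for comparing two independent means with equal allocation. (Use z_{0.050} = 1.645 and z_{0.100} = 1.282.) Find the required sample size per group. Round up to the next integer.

n = 139 per group

n = (z_α + z_β)² · (σ₁² + σ₂²) / δ²
  = (1.645 + 1.282)² · (3.9² + 4.6² = 36.37) / 1.5²
  = 8.5673 · 36.37 / 2.25
  = 138.49
Round up → n = 139 per group.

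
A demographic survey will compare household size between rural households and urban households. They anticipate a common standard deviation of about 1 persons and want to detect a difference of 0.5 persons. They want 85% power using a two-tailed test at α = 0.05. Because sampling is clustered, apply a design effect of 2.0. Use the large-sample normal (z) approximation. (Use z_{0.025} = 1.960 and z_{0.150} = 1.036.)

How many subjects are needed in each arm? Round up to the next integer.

n = (z_{α/2} + z_β)² · (σ₁² + σ₂²) / δ²
  = (1.960 + 1.036)² · (2·1² = 2) / 0.5²
  = 8.9760 · 2 / 0.25
  = 71.81
Design effect: 2.0 × 71.81 = 143.62.
Round up → n = 144 per group.

n = 144 per group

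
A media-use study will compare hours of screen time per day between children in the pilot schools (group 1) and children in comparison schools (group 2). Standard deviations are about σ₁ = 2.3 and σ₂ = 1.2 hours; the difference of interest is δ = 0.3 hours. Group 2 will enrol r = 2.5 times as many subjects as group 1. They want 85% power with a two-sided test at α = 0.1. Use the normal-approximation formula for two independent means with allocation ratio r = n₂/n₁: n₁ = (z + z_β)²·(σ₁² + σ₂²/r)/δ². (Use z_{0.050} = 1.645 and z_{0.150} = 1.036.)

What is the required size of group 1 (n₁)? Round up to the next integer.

n₁ = 469

n₁ = (z_{α/2} + z_β)² · (σ₁² + σ₂²/r) / δ²
   = (1.645 + 1.036)² · (2.3² + 1.2²/2.5) / 0.3²
   = 7.1878 · (5.29 + 0.576) / 0.09
   = 7.1878 · 5.866 / 0.09
   = 468.48
Round up → n₁ = 469; n₂ = r·n₁ = 2.5 × 469 = 1173.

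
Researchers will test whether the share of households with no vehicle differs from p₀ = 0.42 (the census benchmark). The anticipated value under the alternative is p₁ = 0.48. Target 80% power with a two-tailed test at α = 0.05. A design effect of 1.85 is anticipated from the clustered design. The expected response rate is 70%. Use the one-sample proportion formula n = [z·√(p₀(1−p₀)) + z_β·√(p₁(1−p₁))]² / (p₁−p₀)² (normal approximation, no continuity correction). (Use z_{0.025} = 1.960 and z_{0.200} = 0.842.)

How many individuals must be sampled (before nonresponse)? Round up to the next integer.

n = [z_{α/2}·√(p₀q₀) + z_β·√(p₁q₁)]² / (p₁ − p₀)²
  = [1.960·√(0.42·0.58) + 0.842·√(0.48·0.52)]² / (0.06)²
  = [1.960·0.4936 + 0.842·0.4996]² / 0.0036
  = [1.3880]² / 0.0036
  = 535.18
Design effect: 1.85 × 535.18 = 990.08.
Adjust for 70% response: 990.08 / 0.70 = 1414.40.
Round up → n = 1415.

n = 1415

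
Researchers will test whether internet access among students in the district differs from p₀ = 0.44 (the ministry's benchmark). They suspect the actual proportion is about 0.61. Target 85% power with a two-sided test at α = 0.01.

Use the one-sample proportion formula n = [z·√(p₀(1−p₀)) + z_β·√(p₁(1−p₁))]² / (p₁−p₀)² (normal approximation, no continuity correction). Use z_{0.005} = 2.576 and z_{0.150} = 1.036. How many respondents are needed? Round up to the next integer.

n = 111

n = [z_{α/2}·√(p₀q₀) + z_β·√(p₁q₁)]² / (p₁ − p₀)²
  = [2.576·√(0.44·0.56) + 1.036·√(0.61·0.39)]² / (0.17)²
  = [2.576·0.4964 + 1.036·0.4877]² / 0.0289
  = [1.7840]² / 0.0289
  = 110.13
Round up → n = 111.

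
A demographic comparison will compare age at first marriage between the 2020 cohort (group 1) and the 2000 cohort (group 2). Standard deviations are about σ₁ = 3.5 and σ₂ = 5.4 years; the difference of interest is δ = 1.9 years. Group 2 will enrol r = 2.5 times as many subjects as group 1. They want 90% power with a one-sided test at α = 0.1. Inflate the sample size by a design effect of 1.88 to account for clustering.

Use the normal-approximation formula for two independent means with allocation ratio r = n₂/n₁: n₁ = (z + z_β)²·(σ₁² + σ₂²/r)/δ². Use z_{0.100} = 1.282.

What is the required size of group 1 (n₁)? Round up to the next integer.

n₁ = 82

n₁ = (z_α + z_β)² · (σ₁² + σ₂²/r) / δ²
   = (1.282 + 1.282)² · (3.5² + 5.4²/2.5) / 1.9²
   = 6.5741 · (12.25 + 11.664) / 3.61
   = 6.5741 · 23.914 / 3.61
   = 43.55
Design effect: 1.88 × 43.55 = 81.87.
Round up → n₁ = 82; n₂ = r·n₁ = 2.5 × 82 = 205.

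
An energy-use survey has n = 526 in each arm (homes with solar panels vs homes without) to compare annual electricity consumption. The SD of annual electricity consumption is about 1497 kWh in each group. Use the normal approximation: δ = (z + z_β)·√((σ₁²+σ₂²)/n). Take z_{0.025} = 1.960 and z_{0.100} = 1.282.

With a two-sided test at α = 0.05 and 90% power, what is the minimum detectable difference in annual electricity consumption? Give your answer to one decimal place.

Minimum detectable difference ≈ 299.3 kWh

δ = (z_{α/2} + z_β) · √((σ₁²+σ₂²)/n)
  = (1.960 + 1.282) · √(4482018/526)
  = 3.242 · √8520.9
  = 3.242 · 92.3090
  = 299.2657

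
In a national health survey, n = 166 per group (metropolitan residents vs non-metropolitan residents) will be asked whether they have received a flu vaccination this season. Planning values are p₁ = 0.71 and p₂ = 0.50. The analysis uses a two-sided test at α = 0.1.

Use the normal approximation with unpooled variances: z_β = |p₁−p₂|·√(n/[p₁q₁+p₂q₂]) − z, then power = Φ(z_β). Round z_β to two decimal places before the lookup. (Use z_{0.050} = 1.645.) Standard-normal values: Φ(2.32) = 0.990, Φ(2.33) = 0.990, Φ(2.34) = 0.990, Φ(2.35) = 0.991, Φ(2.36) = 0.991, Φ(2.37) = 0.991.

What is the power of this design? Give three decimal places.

Power ≈ 0.991

z_β = |p₁−p₂|·√(n/[p₁q₁+p₂q₂]) − z_{α/2}
    = 0.21 · √(166/0.4559) − 1.645
    = 0.21 · 19.0818 − 1.645
    = 4.0072 − 1.645 = 2.3622 → 2.36
Power = Φ(2.36) = 0.991.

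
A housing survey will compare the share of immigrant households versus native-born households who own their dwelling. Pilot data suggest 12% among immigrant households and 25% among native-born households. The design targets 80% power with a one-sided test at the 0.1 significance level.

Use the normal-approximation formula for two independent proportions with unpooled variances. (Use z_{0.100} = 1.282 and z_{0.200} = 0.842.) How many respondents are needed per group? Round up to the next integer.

n = (z_α + z_β)² · [p₁(1−p₁) + p₂(1−p₂)] / (p₁ − p₂)²
  = (1.282 + 0.842)² · (0.12·0.88 + 0.25·0.75) / (-0.13)²
  = (2.124)² · (0.1056 + 0.1875) / 0.0169
  = 4.5114 · 0.2931 / 0.0169
  = 78.24
Round up → n = 79 per group.

n = 79 per group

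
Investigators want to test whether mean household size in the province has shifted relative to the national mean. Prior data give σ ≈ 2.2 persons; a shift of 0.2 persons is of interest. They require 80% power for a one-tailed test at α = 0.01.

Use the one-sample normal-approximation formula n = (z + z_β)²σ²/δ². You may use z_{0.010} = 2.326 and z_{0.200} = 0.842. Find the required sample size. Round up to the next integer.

n = 1215

n = (z_α + z_β)² · σ² / δ²
  = (2.326 + 0.842)² · 2.2² / 0.2²
  = 10.0362 · 4.84 / 0.04
  = 1214.38
Round up → n = 1215.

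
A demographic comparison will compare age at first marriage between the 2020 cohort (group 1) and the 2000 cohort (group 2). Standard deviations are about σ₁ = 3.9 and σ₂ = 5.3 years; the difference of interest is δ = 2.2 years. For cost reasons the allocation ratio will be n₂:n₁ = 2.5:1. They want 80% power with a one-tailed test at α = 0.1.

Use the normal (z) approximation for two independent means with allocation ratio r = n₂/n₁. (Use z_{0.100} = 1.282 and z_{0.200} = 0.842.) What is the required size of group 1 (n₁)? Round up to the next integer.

n₁ = 25

n₁ = (z_α + z_β)² · (σ₁² + σ₂²/r) / δ²
   = (1.282 + 0.842)² · (3.9² + 5.3²/2.5) / 2.2²
   = 4.5114 · (15.21 + 11.236) / 4.84
   = 4.5114 · 26.446 / 4.84
   = 24.65
Round up → n₁ = 25; n₂ = r·n₁ = 2.5 × 25 = 63.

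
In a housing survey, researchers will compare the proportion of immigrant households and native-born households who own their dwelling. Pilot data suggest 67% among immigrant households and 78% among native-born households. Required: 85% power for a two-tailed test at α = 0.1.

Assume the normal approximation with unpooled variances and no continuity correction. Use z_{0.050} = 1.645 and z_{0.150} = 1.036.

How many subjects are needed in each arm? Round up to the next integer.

n = 234 per group

n = (z_{α/2} + z_β)² · [p₁(1−p₁) + p₂(1−p₂)] / (p₁ − p₂)²
  = (1.645 + 1.036)² · (0.67·0.33 + 0.78·0.22) / (-0.11)²
  = (2.681)² · (0.2211 + 0.1716) / 0.0121
  = 7.1878 · 0.3927 / 0.0121
  = 233.28
Round up → n = 234 per group.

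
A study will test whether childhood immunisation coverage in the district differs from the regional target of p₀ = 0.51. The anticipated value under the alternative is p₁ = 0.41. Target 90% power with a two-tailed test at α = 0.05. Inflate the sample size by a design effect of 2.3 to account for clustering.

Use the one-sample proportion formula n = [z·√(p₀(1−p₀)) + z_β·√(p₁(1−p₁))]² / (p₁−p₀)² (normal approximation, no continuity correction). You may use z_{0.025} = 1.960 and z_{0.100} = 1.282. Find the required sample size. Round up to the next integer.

n = [z_{α/2}·√(p₀q₀) + z_β·√(p₁q₁)]² / (p₁ − p₀)²
  = [1.960·√(0.51·0.49) + 1.282·√(0.41·0.59)]² / (-0.10)²
  = [1.960·0.4999 + 1.282·0.4918]² / 0.0100
  = [1.6103]² / 0.0100
  = 259.32
Design effect: 2.3 × 259.32 = 596.43.
Round up → n = 597.

n = 597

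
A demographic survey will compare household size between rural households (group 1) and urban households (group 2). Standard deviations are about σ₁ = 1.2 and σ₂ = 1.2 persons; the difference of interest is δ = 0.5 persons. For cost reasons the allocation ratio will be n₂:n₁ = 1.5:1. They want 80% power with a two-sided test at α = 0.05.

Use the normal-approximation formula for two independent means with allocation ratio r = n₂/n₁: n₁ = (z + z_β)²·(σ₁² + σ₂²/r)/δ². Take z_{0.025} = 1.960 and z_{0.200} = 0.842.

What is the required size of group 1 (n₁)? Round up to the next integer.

n₁ = 76

n₁ = (z_{α/2} + z_β)² · (σ₁² + σ₂²/r) / δ²
   = (1.960 + 0.842)² · (1.2² + 1.2²/1.5) / 0.5²
   = 7.8512 · (1.44 + 0.96) / 0.25
   = 7.8512 · 2.4 / 0.25
   = 75.37
Round up → n₁ = 76; n₂ = r·n₁ = 1.5 × 76 = 114.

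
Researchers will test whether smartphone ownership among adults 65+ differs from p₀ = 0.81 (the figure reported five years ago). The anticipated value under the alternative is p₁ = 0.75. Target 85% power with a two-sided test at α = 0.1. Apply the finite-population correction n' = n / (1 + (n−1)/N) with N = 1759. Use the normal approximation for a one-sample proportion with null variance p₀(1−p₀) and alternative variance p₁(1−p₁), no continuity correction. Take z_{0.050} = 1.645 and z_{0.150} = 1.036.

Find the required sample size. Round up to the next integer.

n = 280

n = [z_{α/2}·√(p₀q₀) + z_β·√(p₁q₁)]² / (p₁ − p₀)²
  = [1.645·√(0.81·0.19) + 1.036·√(0.75·0.25)]² / (-0.06)²
  = [1.645·0.3923 + 1.036·0.4330]² / 0.0036
  = [1.0939]² / 0.0036
  = 332.42
Finite-population correction (N = 1759): 332.42 / (1 + (332.42 − 1)/1759) = 279.71.
Round up → n = 280.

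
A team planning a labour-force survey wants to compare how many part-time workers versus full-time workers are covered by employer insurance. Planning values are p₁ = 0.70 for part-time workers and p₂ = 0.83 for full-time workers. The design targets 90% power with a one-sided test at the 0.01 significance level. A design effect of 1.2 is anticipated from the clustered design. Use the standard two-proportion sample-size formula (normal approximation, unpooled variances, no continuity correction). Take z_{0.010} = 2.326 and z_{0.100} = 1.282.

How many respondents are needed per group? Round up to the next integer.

n = (z_α + z_β)² · [p₁(1−p₁) + p₂(1−p₂)] / (p₁ − p₂)²
  = (2.326 + 1.282)² · (0.70·0.30 + 0.83·0.17) / (-0.13)²
  = (3.608)² · (0.2100 + 0.1411) / 0.0169
  = 13.0177 · 0.3511 / 0.0169
  = 270.44
Design effect: 1.2 × 270.44 = 324.53.
Round up → n = 325 per group.

n = 325 per group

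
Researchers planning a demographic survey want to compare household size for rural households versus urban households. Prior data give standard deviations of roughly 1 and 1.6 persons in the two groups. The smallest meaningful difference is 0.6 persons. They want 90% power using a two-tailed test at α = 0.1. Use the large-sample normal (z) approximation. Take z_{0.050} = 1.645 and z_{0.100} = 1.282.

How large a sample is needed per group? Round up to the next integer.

n = 85 per group

n = (z_{α/2} + z_β)² · (σ₁² + σ₂²) / δ²
  = (1.645 + 1.282)² · (1² + 1.6² = 3.56) / 0.6²
  = 8.5673 · 3.56 / 0.36
  = 84.72
Round up → n = 85 per group.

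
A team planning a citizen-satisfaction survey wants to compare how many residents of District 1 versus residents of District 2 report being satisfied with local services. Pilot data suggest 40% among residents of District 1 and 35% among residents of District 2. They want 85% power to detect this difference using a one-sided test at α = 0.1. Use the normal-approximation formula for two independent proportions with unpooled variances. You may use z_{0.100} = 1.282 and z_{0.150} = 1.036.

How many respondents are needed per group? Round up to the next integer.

n = 1005 per group

n = (z_α + z_β)² · [p₁(1−p₁) + p₂(1−p₂)] / (p₁ − p₂)²
  = (1.282 + 1.036)² · (0.40·0.60 + 0.35·0.65) / (0.05)²
  = (2.318)² · (0.2400 + 0.2275) / 0.0025
  = 5.3731 · 0.4675 / 0.0025
  = 1004.77
Round up → n = 1005 per group.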